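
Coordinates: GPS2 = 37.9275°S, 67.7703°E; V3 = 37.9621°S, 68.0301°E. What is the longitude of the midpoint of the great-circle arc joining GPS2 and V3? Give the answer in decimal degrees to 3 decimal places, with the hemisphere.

67.900°E

Bx = cos φ₂ cos Δλ = 0.788410,  By = cos φ₂ sin Δλ = 0.003575
φₘ = atan2(sin φ₁ + sin φ₂, √((cos φ₁ + Bx)² + By²)) = -37.94487°
λₘ = λ₁ + atan2(By, cos φ₁ + Bx) = 67.90017°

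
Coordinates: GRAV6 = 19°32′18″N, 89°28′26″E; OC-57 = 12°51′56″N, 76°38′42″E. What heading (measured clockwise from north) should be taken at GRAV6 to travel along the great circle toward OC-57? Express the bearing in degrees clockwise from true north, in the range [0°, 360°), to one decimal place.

GRAV6: φ = +19.53833°, λ = +89.47389°
OC-57: φ = +12.86556°, λ = +76.64500°
Δλ = -12.8289°
y = sin Δλ · cos φ₂ = -0.216466
x = cos φ₁ sin φ₂ − sin φ₁ cos φ₂ cos Δλ = -0.108060
θ = atan2(y, x) = -116.5284° → 243.4716° (mod 360°)

243.5°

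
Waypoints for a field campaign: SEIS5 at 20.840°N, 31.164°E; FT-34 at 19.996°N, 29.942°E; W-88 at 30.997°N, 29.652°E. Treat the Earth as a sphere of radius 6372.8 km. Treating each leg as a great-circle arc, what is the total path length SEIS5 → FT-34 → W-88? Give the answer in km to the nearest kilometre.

1382 km

SEIS5→FT-34: c = 0.024829 rad, d = 158.23 km
FT-34→W-88: c = 0.192058 rad, d = 1223.95 km
Total = 158.23 + 1223.95 = 1382.18 km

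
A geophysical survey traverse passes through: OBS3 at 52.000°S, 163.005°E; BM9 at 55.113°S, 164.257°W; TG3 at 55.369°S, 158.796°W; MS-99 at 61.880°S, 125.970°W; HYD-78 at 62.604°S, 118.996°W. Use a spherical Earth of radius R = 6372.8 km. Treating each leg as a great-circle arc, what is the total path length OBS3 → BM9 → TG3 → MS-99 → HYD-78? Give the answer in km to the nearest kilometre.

OBS3→BM9: c = 0.340497 rad, d = 2169.92 km
BM9→TG3: c = 0.054509 rad, d = 347.38 km
TG3→MS-99: c = 0.315051 rad, d = 2007.76 km
MS-99→HYD-78: c = 0.058049 rad, d = 369.94 km
Total = 2169.92 + 347.38 + 2007.76 + 369.94 = 4894.99 km

4895 km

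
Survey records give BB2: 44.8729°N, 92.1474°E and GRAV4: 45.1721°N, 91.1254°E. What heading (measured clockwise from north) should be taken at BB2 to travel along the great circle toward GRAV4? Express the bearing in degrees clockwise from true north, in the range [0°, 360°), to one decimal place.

292.9°

Δλ = -1.0220°
y = sin Δλ · cos φ₂ = -0.012574
x = cos φ₁ sin φ₂ − sin φ₁ cos φ₂ cos Δλ = 0.005301
θ = atan2(y, x) = -67.1404° → 292.8596° (mod 360°)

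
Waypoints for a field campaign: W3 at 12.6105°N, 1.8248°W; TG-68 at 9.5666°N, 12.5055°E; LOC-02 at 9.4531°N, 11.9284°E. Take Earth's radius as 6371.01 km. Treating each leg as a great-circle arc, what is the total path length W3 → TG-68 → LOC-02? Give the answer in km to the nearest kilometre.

1664 km

W3→TG-68: c = 0.251071 rad, d = 1599.57 km
TG-68→LOC-02: c = 0.010129 rad, d = 64.53 km
Total = 1599.57 + 64.53 = 1664.11 km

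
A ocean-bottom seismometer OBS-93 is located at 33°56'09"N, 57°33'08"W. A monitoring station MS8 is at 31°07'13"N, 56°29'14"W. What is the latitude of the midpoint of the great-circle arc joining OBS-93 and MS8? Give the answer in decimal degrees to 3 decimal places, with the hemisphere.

32.529°N

OBS-93: φ = +33.93583°, λ = -57.55222°
MS8: φ = +31.12028°, λ = -56.48722°
Bx = cos φ₂ cos Δλ = 0.855936,  By = cos φ₂ sin Δλ = 0.015912
φₘ = atan2(sin φ₁ + sin φ₂, √((cos φ₁ + Bx)² + By²)) = 32.52918°
λₘ = λ₁ + atan2(By, cos φ₁ + Bx) = -57.01138°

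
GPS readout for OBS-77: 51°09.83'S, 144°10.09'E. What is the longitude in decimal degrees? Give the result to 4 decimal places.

144.1682°E

144° + 10.09′/60 = 144 + 0.16817 = 144.1682°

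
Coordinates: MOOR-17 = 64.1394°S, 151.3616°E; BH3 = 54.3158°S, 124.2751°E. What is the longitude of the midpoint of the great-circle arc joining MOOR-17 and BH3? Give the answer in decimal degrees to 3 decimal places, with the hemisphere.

Bx = cos φ₂ cos Δλ = 0.519339,  By = cos φ₂ sin Δλ = -0.265605
φₘ = atan2(sin φ₁ + sin φ₂, √((cos φ₁ + Bx)² + By²)) = -59.91806°
λₘ = λ₁ + atan2(By, cos φ₁ + Bx) = 135.82736°

135.827°E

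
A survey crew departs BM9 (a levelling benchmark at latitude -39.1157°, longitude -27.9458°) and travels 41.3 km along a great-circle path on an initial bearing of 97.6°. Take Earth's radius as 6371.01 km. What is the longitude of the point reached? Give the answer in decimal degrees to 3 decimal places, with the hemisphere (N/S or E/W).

27.471°W

δ = d/R = 41.3/6371.01 = 0.006482 rad
φ₂ = arcsin(sin φ₁ cos δ + cos φ₁ sin δ cos θ)
   = arcsin(-0.63089·0.99998 + 0.77587·0.00648·-0.13226) = -39.16386°
λ₂ = λ₁ + atan2(sin θ sin δ cos φ₁, cos δ − sin φ₁ sin φ₂) = -27.47097°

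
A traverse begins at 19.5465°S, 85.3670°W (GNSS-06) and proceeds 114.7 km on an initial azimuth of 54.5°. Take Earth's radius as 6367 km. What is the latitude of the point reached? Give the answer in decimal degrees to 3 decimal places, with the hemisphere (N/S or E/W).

δ = d/R = 114.7/6367 = 0.018015 rad
φ₂ = arcsin(sin φ₁ cos δ + cos φ₁ sin δ cos θ)
   = arcsin(-0.33457·0.99984 + 0.94237·0.01801·0.58070) = -18.94496°
λ₂ = λ₁ + atan2(sin θ sin δ cos φ₁, cos δ − sin φ₁ sin φ₂) = -84.47858°

18.945°S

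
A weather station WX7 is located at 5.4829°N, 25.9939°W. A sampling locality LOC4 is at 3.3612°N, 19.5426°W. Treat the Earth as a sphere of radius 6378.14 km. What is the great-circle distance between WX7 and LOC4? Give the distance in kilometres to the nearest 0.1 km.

Δφ = -2.1217°,  Δλ = 6.4513°
a = sin²(Δφ/2) + cos φ₁ cos φ₂ sin²(Δλ/2) = 0.003489
c = 2·arcsin(√a) = 0.118205 rad = 6.7726°
d = R·c = 6378.14 × 0.118205 = 753.9 km

753.9 km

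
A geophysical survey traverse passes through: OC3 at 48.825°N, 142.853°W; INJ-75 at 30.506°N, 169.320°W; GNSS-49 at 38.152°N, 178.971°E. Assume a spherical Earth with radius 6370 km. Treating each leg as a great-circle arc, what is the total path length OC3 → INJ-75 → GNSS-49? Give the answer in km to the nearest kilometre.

OC3→INJ-75: c = 0.473734 rad, d = 3017.69 km
INJ-75→GNSS-49: c = 0.214840 rad, d = 1368.53 km
Total = 3017.69 + 1368.53 = 4386.22 km

4386 km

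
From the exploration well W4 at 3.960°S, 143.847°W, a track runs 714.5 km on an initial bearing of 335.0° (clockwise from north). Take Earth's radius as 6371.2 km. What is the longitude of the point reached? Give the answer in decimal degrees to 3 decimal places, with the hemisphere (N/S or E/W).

146.559°W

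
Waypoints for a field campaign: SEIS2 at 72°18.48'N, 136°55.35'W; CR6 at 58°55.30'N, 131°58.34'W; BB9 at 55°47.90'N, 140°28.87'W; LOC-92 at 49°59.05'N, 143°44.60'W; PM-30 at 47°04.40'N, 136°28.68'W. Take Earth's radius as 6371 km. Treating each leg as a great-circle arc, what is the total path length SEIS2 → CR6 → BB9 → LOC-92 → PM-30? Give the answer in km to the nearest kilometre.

3428 km

SEIS2: φ = +72.30800°, λ = -136.92250°
CR6: φ = +58.92167°, λ = -131.97233°
BB9: φ = +55.79833°, λ = -140.48117°
LOC-92: φ = +49.98417°, λ = -143.74333°
PM-30: φ = +47.07333°, λ = -136.47800°
SEIS2→CR6: c = 0.236150 rad, d = 1504.51 km
CR6→BB9: c = 0.096777 rad, d = 616.57 km
BB9→LOC-92: c = 0.107102 rad, d = 682.35 km
LOC-92→PM-30: c = 0.098083 rad, d = 624.88 km
Total = 1504.51 + 616.57 + 682.35 + 624.88 = 3428.31 km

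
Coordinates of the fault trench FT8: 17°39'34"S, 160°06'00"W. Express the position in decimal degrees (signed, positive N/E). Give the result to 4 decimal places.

lat: 17.6594° S → -17.6594°
lon: 160.1000° W → -160.1000°

-17.6594°, -160.1000°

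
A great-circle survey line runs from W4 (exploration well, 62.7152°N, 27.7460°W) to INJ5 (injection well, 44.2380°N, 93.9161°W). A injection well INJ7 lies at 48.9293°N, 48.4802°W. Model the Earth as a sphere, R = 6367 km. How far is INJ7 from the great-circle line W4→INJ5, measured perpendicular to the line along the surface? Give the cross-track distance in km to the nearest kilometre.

δ₁₃ = central angle W4→INJ7 = 0.312113 rad  (haversine)
θ₁₃ = bearing W4→INJ7 = 229.242°,  θ₁₂ = bearing W4→INJ5 = 275.452°
dₓₜ = R·arcsin(sin δ₁₃ · sin(θ₁₃ − θ₁₂)) = 6367·arcsin(0.30707·sin(-46.211°)) = -1423.197 km
|dₓₜ| = 1423.197 km

1423 km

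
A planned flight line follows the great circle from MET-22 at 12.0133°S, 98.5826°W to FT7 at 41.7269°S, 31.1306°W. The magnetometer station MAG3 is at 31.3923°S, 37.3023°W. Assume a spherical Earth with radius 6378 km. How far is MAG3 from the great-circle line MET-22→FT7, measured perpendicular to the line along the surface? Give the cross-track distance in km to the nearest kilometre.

δ₁₃ = central angle MET-22→MAG3 = 1.036052 rad  (haversine)
θ₁₃ = bearing MET-22→MAG3 = 119.533°,  θ₁₂ = bearing MET-22→FT7 = 130.631°
dₓₜ = R·arcsin(sin δ₁₃ · sin(θ₁₃ − θ₁₂)) = 6378·arcsin(0.86040·sin(-11.099°)) = -1061.241 km
|dₓₜ| = 1061.241 km

1061 km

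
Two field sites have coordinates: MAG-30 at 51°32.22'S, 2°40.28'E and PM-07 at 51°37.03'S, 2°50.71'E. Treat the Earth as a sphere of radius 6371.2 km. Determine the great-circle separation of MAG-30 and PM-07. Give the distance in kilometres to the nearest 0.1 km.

15.0 km

MAG-30: φ = -51.53700°, λ = +2.67133°
PM-07: φ = -51.61717°, λ = +2.84517°
Δφ = -0.0802°,  Δλ = 0.1738°
a = sin²(Δφ/2) + cos φ₁ cos φ₂ sin²(Δλ/2) = 0.000001
c = 2·arcsin(√a) = 0.002348 rad = 0.1345°
d = R·c = 6371.2 × 0.002348 = 15.0 km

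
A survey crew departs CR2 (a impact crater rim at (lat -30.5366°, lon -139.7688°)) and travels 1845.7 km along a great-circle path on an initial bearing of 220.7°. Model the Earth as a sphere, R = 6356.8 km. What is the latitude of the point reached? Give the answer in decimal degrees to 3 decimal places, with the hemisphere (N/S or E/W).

δ = d/R = 1845.7/6356.8 = 0.290350 rad
φ₂ = arcsin(sin φ₁ cos δ + cos φ₁ sin δ cos θ)
   = arcsin(-0.50809·0.95814 + 0.86130·0.28629·-0.75813) = -42.35821°
λ₂ = λ₁ + atan2(sin θ sin δ cos φ₁, cos δ − sin φ₁ sin φ₂) = -154.40262°

42.358°S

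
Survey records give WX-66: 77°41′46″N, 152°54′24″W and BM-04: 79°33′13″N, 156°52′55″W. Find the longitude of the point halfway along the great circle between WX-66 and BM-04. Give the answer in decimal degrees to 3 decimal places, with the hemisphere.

WX-66: φ = +77.69611°, λ = -152.90667°
BM-04: φ = +79.55361°, λ = -156.88194°
Bx = cos φ₂ cos Δλ = 0.180879,  By = cos φ₂ sin Δλ = -0.012570
φₘ = atan2(sin φ₁ + sin φ₂, √((cos φ₁ + Bx)² + By²)) = 78.63148°
λₘ = λ₁ + atan2(By, cos φ₁ + Bx) = -154.73408°

154.734°W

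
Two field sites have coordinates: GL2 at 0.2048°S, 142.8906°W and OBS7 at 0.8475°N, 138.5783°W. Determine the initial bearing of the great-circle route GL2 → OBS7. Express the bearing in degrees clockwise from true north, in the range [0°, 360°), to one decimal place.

76.3°

Δλ = 4.3123°
y = sin Δλ · cos φ₂ = 0.075185
x = cos φ₁ sin φ₂ − sin φ₁ cos φ₂ cos Δλ = 0.018355
θ = atan2(y, x) = 76.2806° → 76.2806° (mod 360°)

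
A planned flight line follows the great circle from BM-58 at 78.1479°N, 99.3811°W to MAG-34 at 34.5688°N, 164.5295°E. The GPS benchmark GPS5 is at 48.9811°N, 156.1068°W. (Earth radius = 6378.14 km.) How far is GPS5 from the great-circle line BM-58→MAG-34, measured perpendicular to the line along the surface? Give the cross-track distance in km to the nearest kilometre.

δ₁₃ = central angle BM-58→GPS5 = 0.622602 rad  (haversine)
θ₁₃ = bearing BM-58→GPS5 = 250.210°,  θ₁₂ = bearing BM-58→MAG-34 = 283.860°
dₓₜ = R·arcsin(sin δ₁₃ · sin(θ₁₃ − θ₁₂)) = 6378.14·arcsin(0.58315·sin(-33.650°)) = -2098.676 km
|dₓₜ| = 2098.676 km

2099 km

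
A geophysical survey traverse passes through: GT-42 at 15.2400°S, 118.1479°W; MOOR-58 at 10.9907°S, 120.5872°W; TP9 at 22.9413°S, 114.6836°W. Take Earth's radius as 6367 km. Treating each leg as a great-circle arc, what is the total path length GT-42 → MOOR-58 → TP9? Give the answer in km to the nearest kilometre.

GT-42→MOOR-58: c = 0.084962 rad, d = 540.96 km
MOOR-58→TP9: c = 0.230589 rad, d = 1468.16 km
Total = 540.96 + 1468.16 = 2009.12 km

2009 km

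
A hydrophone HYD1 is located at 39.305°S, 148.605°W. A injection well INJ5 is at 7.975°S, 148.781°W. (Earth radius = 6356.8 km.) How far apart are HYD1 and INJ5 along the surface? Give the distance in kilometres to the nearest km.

3476 km

Δφ = 31.3300°,  Δλ = -0.1760°
a = sin²(Δφ/2) + cos φ₁ cos φ₂ sin²(Δλ/2) = 0.072908
c = 2·arcsin(√a) = 0.546819 rad = 31.3304°
d = R·c = 6356.8 × 0.546819 = 3476.0 km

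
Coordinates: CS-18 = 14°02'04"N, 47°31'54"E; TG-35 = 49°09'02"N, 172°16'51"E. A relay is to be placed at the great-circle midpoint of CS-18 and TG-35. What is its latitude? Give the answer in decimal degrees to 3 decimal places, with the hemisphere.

51.188°N

CS-18: φ = +14.03444°, λ = +47.53167°
TG-35: φ = +49.15056°, λ = +172.28083°
Bx = cos φ₂ cos Δλ = -0.372812,  By = cos φ₂ sin Δλ = 0.537423
φₘ = atan2(sin φ₁ + sin φ₂, √((cos φ₁ + Bx)² + By²)) = 51.18782°
λₘ = λ₁ + atan2(By, cos φ₁ + Bx) = 89.50927°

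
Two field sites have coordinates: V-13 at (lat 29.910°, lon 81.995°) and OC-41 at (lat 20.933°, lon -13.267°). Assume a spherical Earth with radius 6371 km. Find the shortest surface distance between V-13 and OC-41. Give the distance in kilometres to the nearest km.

9344 km

Δφ = -8.9770°,  Δλ = -95.2620°
a = sin²(Δφ/2) + cos φ₁ cos φ₂ sin²(Δλ/2) = 0.448048
c = 2·arcsin(√a) = 1.466705 rad = 84.0360°
d = R·c = 6371 × 1.466705 = 9344.4 km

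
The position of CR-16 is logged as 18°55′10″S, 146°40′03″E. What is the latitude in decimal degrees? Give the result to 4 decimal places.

18° + 55′/60 + 10″/3600 = 18 + 0.91667 + 0.00278 = 18.9194°

18.9194°S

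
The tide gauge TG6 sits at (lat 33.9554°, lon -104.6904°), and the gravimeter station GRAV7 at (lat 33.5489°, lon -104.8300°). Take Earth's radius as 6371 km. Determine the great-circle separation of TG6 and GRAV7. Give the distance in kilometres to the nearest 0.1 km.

Δφ = -0.4065°,  Δλ = -0.1396°
a = sin²(Δφ/2) + cos φ₁ cos φ₂ sin²(Δλ/2) = 0.000014
c = 2·arcsin(√a) = 0.007378 rad = 0.4227°
d = R·c = 6371 × 0.007378 = 47.0 km

47.0 km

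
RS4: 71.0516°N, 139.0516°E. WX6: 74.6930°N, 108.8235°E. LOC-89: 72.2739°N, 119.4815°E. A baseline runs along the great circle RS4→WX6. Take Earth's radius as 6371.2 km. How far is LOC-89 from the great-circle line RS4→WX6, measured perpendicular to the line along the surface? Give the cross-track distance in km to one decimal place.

δ₁₃ = central angle RS4→LOC-89 = 0.109038 rad  (haversine)
θ₁₃ = bearing RS4→LOC-89 = 290.419°,  θ₁₂ = bearing RS4→WX6 = 306.253°
dₓₜ = R·arcsin(sin δ₁₃ · sin(θ₁₃ − θ₁₂)) = 6371.2·arcsin(0.10882·sin(-15.834°)) = -189.204 km
|dₓₜ| = 189.204 km

189.2 km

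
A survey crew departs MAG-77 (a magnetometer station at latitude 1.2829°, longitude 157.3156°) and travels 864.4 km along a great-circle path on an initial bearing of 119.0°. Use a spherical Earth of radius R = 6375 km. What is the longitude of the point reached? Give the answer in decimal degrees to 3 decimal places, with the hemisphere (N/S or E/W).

δ = d/R = 864.4/6375 = 0.135592 rad
φ₂ = arcsin(sin φ₁ cos δ + cos φ₁ sin δ cos θ)
   = arcsin(0.02239·0.99082 + 0.99975·0.13518·-0.48481) = -2.48370°
λ₂ = λ₁ + atan2(sin θ sin δ cos φ₁, cos δ − sin φ₁ sin φ₂) = 164.11189°

164.112°E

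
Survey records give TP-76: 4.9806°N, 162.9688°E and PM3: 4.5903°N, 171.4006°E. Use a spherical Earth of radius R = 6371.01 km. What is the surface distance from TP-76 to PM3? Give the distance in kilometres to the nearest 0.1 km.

935.3 km

Δφ = -0.3903°,  Δλ = 8.4318°
a = sin²(Δφ/2) + cos φ₁ cos φ₂ sin²(Δλ/2) = 0.005378
c = 2·arcsin(√a) = 0.146807 rad = 8.4114°
d = R·c = 6371.01 × 0.146807 = 935.3 km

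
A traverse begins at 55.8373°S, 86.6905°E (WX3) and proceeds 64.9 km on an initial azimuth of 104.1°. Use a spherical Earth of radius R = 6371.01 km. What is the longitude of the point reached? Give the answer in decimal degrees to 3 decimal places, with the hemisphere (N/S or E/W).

δ = d/R = 64.9/6371.01 = 0.010187 rad
φ₂ = arcsin(sin φ₁ cos δ + cos φ₁ sin δ cos θ)
   = arcsin(-0.82745·0.99995 + 0.56154·0.01019·-0.24362) = -55.97535°
λ₂ = λ₁ + atan2(sin θ sin δ cos φ₁, cos δ − sin φ₁ sin φ₂) = 87.70220°

87.702°E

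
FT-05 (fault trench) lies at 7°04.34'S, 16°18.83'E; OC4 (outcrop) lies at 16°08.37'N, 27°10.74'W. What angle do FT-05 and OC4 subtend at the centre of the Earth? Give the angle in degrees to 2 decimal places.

48.90°

FT-05: φ = -7.07233°, λ = +16.31383°
OC4: φ = +16.13950°, λ = -27.17900°
Δφ = 23.2118°,  Δλ = -43.4928°
a = sin²(Δφ/2) + cos φ₁ cos φ₂ sin²(Δλ/2) = 0.171329
c = 2·arcsin(√a) = 0.853511 rad = 48.9026°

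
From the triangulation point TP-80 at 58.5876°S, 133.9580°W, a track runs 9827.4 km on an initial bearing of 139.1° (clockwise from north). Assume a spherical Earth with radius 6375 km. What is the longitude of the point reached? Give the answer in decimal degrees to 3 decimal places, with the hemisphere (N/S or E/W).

δ = d/R = 9827.4/6375 = 1.541553 rad
φ₂ = arcsin(sin φ₁ cos δ + cos φ₁ sin δ cos θ)
   = arcsin(-0.85344·0.02924 + 0.52119·0.99957·-0.75585) = -24.75456°
λ₂ = λ₁ + atan2(sin θ sin δ cos φ₁, cos δ − sin φ₁ sin φ₂) = -0.06904°

0.069°W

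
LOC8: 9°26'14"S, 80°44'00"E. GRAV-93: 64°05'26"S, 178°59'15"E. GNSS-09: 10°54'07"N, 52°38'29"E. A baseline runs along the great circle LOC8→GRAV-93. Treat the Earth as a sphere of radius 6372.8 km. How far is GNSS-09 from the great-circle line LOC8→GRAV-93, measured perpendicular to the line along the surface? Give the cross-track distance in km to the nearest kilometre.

1768 km

LOC8: φ = -9.43722°, λ = +80.73333°
GRAV-93: φ = -64.09056°, λ = +178.98750°
GNSS-09: φ = +10.90194°, λ = +52.64139°
δ₁₃ = central angle LOC8→GNSS-09 = 0.603179 rad  (haversine)
θ₁₃ = bearing LOC8→GNSS-09 = 305.400°,  θ₁₂ = bearing LOC8→GRAV-93 = 154.277°
dₓₜ = R·arcsin(sin δ₁₃ · sin(θ₁₃ − θ₁₂)) = 6372.8·arcsin(0.56726·sin(151.123°)) = 1768.418 km
|dₓₜ| = 1768.418 km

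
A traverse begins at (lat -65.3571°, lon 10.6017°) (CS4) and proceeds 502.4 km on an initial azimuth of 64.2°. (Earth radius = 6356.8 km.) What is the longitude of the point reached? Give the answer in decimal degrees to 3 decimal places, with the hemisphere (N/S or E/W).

19.639°E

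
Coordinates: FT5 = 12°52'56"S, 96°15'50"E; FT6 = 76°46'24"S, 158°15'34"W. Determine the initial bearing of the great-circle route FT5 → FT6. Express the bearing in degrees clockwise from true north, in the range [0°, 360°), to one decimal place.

167.1°

FT5: φ = -12.88222°, λ = +96.26389°
FT6: φ = -76.77333°, λ = -158.25944°
Δλ = 105.4767°
y = sin Δλ · cos φ₂ = 0.220507
x = cos φ₁ sin φ₂ − sin φ₁ cos φ₂ cos Δλ = -0.962583
θ = atan2(y, x) = 167.0974° → 167.0974° (mod 360°)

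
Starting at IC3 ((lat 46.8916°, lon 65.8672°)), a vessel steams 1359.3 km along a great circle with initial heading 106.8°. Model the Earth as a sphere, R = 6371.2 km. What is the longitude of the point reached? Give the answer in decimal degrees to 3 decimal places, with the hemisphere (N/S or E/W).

81.746°E

δ = d/R = 1359.3/6371.2 = 0.213351 rad
φ₂ = arcsin(sin φ₁ cos δ + cos φ₁ sin δ cos θ)
   = arcsin(0.73006·0.97733 + 0.68338·0.21174·-0.28903) = 42.19744°
λ₂ = λ₁ + atan2(sin θ sin δ cos φ₁, cos δ − sin φ₁ sin φ₂) = 81.74632°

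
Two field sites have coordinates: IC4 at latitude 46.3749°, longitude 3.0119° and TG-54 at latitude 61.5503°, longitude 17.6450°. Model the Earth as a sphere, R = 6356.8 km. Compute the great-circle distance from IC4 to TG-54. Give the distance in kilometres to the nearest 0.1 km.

Δφ = 15.1754°,  Δλ = 14.6331°
a = sin²(Δφ/2) + cos φ₁ cos φ₂ sin²(Δλ/2) = 0.022766
c = 2·arcsin(√a) = 0.302926 rad = 17.3564°
d = R·c = 6356.8 × 0.302926 = 1925.6 km

1925.6 km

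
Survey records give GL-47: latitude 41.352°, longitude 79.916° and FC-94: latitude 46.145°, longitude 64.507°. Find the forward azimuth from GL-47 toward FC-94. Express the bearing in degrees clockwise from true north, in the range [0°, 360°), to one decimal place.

298.5°

Δλ = -15.4090°
y = sin Δλ · cos φ₂ = -0.184092
x = cos φ₁ sin φ₂ − sin φ₁ cos φ₂ cos Δλ = 0.100010
θ = atan2(y, x) = -61.4864° → 298.5136° (mod 360°)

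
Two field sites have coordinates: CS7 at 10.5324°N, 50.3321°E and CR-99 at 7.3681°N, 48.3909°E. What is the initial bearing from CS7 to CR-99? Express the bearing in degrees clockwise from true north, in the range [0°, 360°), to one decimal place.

Δλ = -1.9412°
y = sin Δλ · cos φ₂ = -0.033594
x = cos φ₁ sin φ₂ − sin φ₁ cos φ₂ cos Δλ = -0.055095
θ = atan2(y, x) = -148.6274° → 211.3726° (mod 360°)

211.4°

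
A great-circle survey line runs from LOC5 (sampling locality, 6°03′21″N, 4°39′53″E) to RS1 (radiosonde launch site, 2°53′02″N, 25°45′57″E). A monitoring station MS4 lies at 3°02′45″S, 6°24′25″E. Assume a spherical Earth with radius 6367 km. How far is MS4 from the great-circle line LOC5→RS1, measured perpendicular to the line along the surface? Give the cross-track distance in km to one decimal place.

976.0 km

LOC5: φ = +6.05583°, λ = +4.66472°
RS1: φ = +2.88389°, λ = +25.76583°
MS4: φ = -3.04583°, λ = +6.40694°
δ₁₃ = central angle LOC5→MS4 = 0.161730 rad  (haversine)
θ₁₃ = bearing LOC5→MS4 = 169.132°,  θ₁₂ = bearing LOC5→RS1 = 97.646°
dₓₜ = R·arcsin(sin δ₁₃ · sin(θ₁₃ − θ₁₂)) = 6367·arcsin(0.16103·sin(71.487°)) = 976.014 km
|dₓₜ| = 976.014 km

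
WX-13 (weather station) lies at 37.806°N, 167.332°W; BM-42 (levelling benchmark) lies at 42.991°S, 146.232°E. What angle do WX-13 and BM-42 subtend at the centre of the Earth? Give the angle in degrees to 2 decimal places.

Δφ = -80.7970°,  Δλ = -46.4360°
a = sin²(Δφ/2) + cos φ₁ cos φ₂ sin²(Δλ/2) = 0.509853
c = 2·arcsin(√a) = 1.590503 rad = 91.1291°

91.13°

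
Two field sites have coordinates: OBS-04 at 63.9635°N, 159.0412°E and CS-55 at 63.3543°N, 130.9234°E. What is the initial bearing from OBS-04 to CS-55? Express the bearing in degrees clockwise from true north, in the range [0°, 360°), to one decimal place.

279.9°

Δλ = -28.1178°
y = sin Δλ · cos φ₂ = -0.211359
x = cos φ₁ sin φ₂ − sin φ₁ cos φ₂ cos Δλ = 0.036925
θ = atan2(y, x) = -80.0904° → 279.9096° (mod 360°)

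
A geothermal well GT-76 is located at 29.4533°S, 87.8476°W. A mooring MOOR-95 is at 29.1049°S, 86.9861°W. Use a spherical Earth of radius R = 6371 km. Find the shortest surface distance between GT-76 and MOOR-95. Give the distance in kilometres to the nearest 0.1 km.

Δφ = 0.3484°,  Δλ = 0.8615°
a = sin²(Δφ/2) + cos φ₁ cos φ₂ sin²(Δλ/2) = 0.000052
c = 2·arcsin(√a) = 0.014456 rad = 0.8283°
d = R·c = 6371 × 0.014456 = 92.1 km

92.1 km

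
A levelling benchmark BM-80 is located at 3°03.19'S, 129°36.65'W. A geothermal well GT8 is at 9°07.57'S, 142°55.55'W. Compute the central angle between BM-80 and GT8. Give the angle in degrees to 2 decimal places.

14.56°

BM-80: φ = -3.05317°, λ = -129.61083°
GT8: φ = -9.12617°, λ = -142.92583°
Δφ = -6.0730°,  Δλ = -13.3150°
a = sin²(Δφ/2) + cos φ₁ cos φ₂ sin²(Δλ/2) = 0.016058
c = 2·arcsin(√a) = 0.254122 rad = 14.5601°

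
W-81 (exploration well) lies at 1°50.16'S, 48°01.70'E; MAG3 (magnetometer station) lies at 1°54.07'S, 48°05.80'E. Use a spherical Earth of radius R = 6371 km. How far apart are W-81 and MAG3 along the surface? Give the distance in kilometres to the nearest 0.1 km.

W-81: φ = -1.83600°, λ = +48.02833°
MAG3: φ = -1.90117°, λ = +48.09667°
Δφ = -0.0652°,  Δλ = 0.0683°
a = sin²(Δφ/2) + cos φ₁ cos φ₂ sin²(Δλ/2) = 0.000001
c = 2·arcsin(√a) = 0.001648 rad = 0.0944°
d = R·c = 6371 × 0.001648 = 10.5 km

10.5 km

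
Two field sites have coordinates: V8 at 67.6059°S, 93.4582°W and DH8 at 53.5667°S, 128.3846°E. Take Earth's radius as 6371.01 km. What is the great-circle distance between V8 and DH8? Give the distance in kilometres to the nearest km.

Δφ = 14.0392°,  Δλ = -138.1572°
a = sin²(Δφ/2) + cos φ₁ cos φ₂ sin²(Δλ/2) = 0.212341
c = 2·arcsin(√a) = 0.957803 rad = 54.8781°
d = R·c = 6371.01 × 0.957803 = 6102.2 km

6102 km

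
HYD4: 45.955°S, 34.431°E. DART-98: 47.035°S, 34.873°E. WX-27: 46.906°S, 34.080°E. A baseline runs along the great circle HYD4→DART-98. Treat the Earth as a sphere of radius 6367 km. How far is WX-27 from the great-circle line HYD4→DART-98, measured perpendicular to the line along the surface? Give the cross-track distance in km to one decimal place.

54.1 km

δ₁₃ = central angle HYD4→WX-27 = 0.017127 rad  (haversine)
θ₁₃ = bearing HYD4→WX-27 = 194.146°,  θ₁₂ = bearing HYD4→DART-98 = 164.425°
dₓₜ = R·arcsin(sin δ₁₃ · sin(θ₁₃ − θ₁₂)) = 6367·arcsin(0.01713·sin(29.720°)) = 54.059 km
|dₓₜ| = 54.059 km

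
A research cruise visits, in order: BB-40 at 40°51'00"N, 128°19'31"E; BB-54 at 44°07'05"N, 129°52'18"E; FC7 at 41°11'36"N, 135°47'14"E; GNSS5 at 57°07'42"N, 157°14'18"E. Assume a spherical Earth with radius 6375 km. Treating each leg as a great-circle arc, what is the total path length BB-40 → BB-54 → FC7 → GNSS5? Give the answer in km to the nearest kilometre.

3310 km

BB-40: φ = +40.85000°, λ = +128.32528°
BB-54: φ = +44.11806°, λ = +129.87167°
FC7: φ = +41.19333°, λ = +135.78722°
GNSS5: φ = +57.12833°, λ = +157.23833°
BB-40→BB-54: c = 0.060408 rad, d = 385.10 km
BB-54→FC7: c = 0.091457 rad, d = 583.04 km
FC7→GNSS5: c = 0.367350 rad, d = 2341.86 km
Total = 385.10 + 583.04 + 2341.86 = 3310.00 km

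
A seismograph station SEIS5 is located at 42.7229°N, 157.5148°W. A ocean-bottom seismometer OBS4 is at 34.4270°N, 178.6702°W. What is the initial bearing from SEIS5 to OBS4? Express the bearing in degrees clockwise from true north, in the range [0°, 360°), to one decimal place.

250.3°

Δλ = -21.1554°
y = sin Δλ · cos φ₂ = -0.297686
x = cos φ₁ sin φ₂ − sin φ₁ cos φ₂ cos Δλ = -0.106570
θ = atan2(y, x) = -109.6970° → 250.3030° (mod 360°)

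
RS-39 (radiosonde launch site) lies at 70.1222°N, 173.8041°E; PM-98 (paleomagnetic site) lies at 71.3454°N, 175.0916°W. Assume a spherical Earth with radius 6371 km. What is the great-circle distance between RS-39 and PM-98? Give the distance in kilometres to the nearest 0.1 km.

428.8 km

Δφ = 1.2232°,  Δλ = 11.1043°
a = sin²(Δφ/2) + cos φ₁ cos φ₂ sin²(Δλ/2) = 0.001132
c = 2·arcsin(√a) = 0.067303 rad = 3.8562°
d = R·c = 6371 × 0.067303 = 428.8 km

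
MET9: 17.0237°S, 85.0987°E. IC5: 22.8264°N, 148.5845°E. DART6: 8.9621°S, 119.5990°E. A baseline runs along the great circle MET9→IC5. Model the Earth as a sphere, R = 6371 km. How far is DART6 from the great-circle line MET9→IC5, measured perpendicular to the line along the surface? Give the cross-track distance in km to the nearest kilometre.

δ₁₃ = central angle MET9→DART6 = 0.602361 rad  (haversine)
θ₁₃ = bearing MET9→DART6 = 80.924°,  θ₁₂ = bearing MET9→IC5 = 59.212°
dₓₜ = R·arcsin(sin δ₁₃ · sin(θ₁₃ − θ₁₂)) = 6371·arcsin(0.56659·sin(21.712°)) = 1345.347 km
|dₓₜ| = 1345.347 km

1345 km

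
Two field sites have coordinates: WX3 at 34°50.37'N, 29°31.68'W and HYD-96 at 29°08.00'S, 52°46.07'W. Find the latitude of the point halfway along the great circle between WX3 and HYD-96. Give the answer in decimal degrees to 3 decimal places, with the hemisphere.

2.913°N

WX3: φ = +34.83950°, λ = -29.52800°
HYD-96: φ = -29.13333°, λ = -52.76783°
Bx = cos φ₂ cos Δλ = 0.802615,  By = cos φ₂ sin Δλ = -0.344662
φₘ = atan2(sin φ₁ + sin φ₂, √((cos φ₁ + Bx)² + By²)) = 2.91262°
λₘ = λ₁ + atan2(By, cos φ₁ + Bx) = -41.51462°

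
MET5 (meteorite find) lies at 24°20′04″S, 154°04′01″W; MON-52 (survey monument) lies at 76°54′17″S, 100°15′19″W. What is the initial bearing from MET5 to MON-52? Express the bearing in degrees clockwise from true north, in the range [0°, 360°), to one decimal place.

MET5: φ = -24.33444°, λ = -154.06694°
MON-52: φ = -76.90472°, λ = -100.25528°
Δλ = 53.8117°
y = sin Δλ · cos φ₂ = 0.182861
x = cos φ₁ sin φ₂ − sin φ₁ cos φ₂ cos Δλ = -0.832336
θ = atan2(y, x) = 167.6092° → 167.6092° (mod 360°)

167.6°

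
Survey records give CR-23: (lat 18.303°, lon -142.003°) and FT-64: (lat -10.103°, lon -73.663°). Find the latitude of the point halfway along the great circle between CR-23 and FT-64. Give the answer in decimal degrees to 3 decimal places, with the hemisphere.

Bx = cos φ₂ cos Δλ = 0.363375,  By = cos φ₂ sin Δλ = 0.914979
φₘ = atan2(sin φ₁ + sin φ₂, √((cos φ₁ + Bx)² + By²)) = 4.95117°
λₘ = λ₁ + atan2(By, cos φ₁ + Bx) = -107.12741°

4.951°N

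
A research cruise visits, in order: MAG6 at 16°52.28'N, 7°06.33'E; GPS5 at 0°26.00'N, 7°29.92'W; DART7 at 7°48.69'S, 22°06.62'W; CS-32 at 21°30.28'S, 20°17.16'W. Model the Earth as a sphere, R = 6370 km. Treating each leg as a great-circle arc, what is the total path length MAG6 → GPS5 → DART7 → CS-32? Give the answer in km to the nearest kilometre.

5824 km

MAG6: φ = +16.87133°, λ = +7.10550°
GPS5: φ = +0.43333°, λ = -7.49867°
DART7: φ = -7.81150°, λ = -22.11033°
CS-32: φ = -21.50467°, λ = -20.28600°
MAG6→GPS5: c = 0.381227 rad, d = 2428.42 km
GPS5→DART7: c = 0.292163 rad, d = 1861.08 km
DART7→CS-32: c = 0.240957 rad, d = 1534.89 km
Total = 2428.42 + 1861.08 + 1534.89 = 5824.39 km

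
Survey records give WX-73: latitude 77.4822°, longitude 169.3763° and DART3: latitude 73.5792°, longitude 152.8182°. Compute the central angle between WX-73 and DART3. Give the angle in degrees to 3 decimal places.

5.651°

Δφ = -3.9030°,  Δλ = -16.5581°
a = sin²(Δφ/2) + cos φ₁ cos φ₂ sin²(Δλ/2) = 0.002430
c = 2·arcsin(√a) = 0.098631 rad = 5.6512°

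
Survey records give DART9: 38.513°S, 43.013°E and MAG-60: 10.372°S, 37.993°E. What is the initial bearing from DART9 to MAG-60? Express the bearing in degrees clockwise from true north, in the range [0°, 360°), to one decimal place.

Δλ = -5.0200°
y = sin Δλ · cos φ₂ = -0.086074
x = cos φ₁ sin φ₂ − sin φ₁ cos φ₂ cos Δλ = 0.469294
θ = atan2(y, x) = -10.3932° → 349.6068° (mod 360°)

349.6°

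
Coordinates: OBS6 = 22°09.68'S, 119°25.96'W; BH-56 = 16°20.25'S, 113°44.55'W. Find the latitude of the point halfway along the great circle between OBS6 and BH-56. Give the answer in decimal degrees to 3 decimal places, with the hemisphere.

19.271°S

OBS6: φ = -22.16133°, λ = -119.43267°
BH-56: φ = -16.33750°, λ = -113.74250°
Bx = cos φ₂ cos Δλ = 0.954893,  By = cos φ₂ sin Δλ = 0.095145
φₘ = atan2(sin φ₁ + sin φ₂, √((cos φ₁ + Bx)² + By²)) = -19.27142°
λₘ = λ₁ + atan2(By, cos φ₁ + Bx) = -116.53701°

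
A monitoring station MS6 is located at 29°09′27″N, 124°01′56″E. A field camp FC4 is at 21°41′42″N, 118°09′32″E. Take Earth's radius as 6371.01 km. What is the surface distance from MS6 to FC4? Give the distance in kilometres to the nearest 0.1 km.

MS6: φ = +29.15750°, λ = +124.03222°
FC4: φ = +21.69500°, λ = +118.15889°
Δφ = -7.4625°,  Δλ = -5.8733°
a = sin²(Δφ/2) + cos φ₁ cos φ₂ sin²(Δλ/2) = 0.006365
c = 2·arcsin(√a) = 0.159728 rad = 9.1518°
d = R·c = 6371.01 × 0.159728 = 1017.6 km

1017.6 km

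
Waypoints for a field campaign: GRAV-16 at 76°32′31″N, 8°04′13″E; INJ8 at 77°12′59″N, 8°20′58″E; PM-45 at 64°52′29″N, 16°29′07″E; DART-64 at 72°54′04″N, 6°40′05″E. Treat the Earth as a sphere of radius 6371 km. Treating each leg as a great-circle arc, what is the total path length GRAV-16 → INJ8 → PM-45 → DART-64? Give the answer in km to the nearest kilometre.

GRAV-16: φ = +76.54194°, λ = +8.07028°
INJ8: φ = +77.21639°, λ = +8.34944°
PM-45: φ = +64.87472°, λ = +16.48528°
DART-64: φ = +72.90111°, λ = +6.66806°
GRAV-16→INJ8: c = 0.011823 rad, d = 75.32 km
INJ8→PM-45: c = 0.219783 rad, d = 1400.24 km
PM-45→DART-64: c = 0.152623 rad, d = 972.36 km
Total = 75.32 + 1400.24 + 972.36 = 2447.92 km

2448 km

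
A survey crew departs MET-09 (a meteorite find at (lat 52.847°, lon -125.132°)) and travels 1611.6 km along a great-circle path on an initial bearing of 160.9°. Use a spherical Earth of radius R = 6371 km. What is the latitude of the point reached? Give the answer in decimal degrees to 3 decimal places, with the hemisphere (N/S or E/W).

38.964°N

δ = d/R = 1611.6/6371 = 0.252959 rad
φ₂ = arcsin(sin φ₁ cos δ + cos φ₁ sin δ cos θ)
   = arcsin(0.79703·0.96818 + 0.60395·0.25027·-0.94495) = 38.96407°
λ₂ = λ₁ + atan2(sin θ sin δ cos φ₁, cos δ − sin φ₁ sin φ₂) = -119.08624°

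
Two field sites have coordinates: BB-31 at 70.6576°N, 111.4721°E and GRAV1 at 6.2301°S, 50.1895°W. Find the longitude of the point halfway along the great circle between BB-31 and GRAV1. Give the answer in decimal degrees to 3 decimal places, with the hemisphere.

Bx = cos φ₂ cos Δλ = -0.943609,  By = cos φ₂ sin Δλ = -0.312771
φₘ = atan2(sin φ₁ + sin φ₂, √((cos φ₁ + Bx)² + By²)) = 50.52882°
λₘ = λ₁ + atan2(By, cos φ₁ + Bx) = -41.47303°

41.473°W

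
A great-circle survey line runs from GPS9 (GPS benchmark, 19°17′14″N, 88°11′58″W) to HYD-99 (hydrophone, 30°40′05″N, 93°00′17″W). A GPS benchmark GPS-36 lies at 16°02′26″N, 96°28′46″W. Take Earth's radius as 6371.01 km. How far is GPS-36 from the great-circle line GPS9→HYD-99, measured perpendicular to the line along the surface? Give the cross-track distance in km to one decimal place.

948.3 km

GPS9: φ = +19.28722°, λ = -88.19944°
HYD-99: φ = +30.66806°, λ = -93.00472°
GPS-36: φ = +16.04056°, λ = -96.47944°
δ₁₃ = central angle GPS9→GPS-36 = 0.148871 rad  (haversine)
θ₁₃ = bearing GPS9→GPS-36 = 248.929°,  θ₁₂ = bearing GPS9→HYD-99 = 340.034°
dₓₜ = R·arcsin(sin δ₁₃ · sin(θ₁₃ − θ₁₂)) = 6371.01·arcsin(0.14832·sin(-91.105°)) = -948.280 km
|dₓₜ| = 948.280 km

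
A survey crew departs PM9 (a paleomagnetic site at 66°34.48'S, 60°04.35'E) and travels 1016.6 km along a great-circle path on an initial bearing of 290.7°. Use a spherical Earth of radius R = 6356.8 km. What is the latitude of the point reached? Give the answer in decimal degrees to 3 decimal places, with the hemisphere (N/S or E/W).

PM9: φ = -66.57467°, λ = +60.07250°
δ = d/R = 1016.6/6356.8 = 0.159923 rad
φ₂ = arcsin(sin φ₁ cos δ + cos φ₁ sin δ cos θ)
   = arcsin(-0.91758·0.98724 + 0.39755·0.15924·0.35347) = -62.06659°
λ₂ = λ₁ + atan2(sin θ sin δ cos φ₁, cos δ − sin φ₁ sin φ₂) = 41.53089°

62.067°S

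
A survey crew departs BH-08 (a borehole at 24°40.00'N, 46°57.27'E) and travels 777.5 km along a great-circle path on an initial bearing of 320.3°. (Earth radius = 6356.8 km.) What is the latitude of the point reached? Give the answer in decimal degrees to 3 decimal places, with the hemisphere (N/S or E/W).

BH-08: φ = +24.66667°, λ = +46.95450°
δ = d/R = 777.5/6356.8 = 0.122310 rad
φ₂ = arcsin(sin φ₁ cos δ + cos φ₁ sin δ cos θ)
   = arcsin(0.41734·0.99253 + 0.90875·0.12201·0.76940) = 29.96864°
λ₂ = λ₁ + atan2(sin θ sin δ cos φ₁, cos δ − sin φ₁ sin φ₂) = 41.79314°

29.969°N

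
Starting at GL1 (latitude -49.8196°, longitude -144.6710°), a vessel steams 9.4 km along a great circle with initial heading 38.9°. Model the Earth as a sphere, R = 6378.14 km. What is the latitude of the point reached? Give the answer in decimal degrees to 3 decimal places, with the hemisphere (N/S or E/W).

δ = d/R = 9.4/6378.14 = 0.001474 rad
φ₂ = arcsin(sin φ₁ cos δ + cos φ₁ sin δ cos θ)
   = arcsin(-0.76402·1.00000 + 0.64520·0.00147·0.77824) = -49.75385°
λ₂ = λ₁ + atan2(sin θ sin δ cos φ₁, cos δ − sin φ₁ sin φ₂) = -144.58893°

49.754°S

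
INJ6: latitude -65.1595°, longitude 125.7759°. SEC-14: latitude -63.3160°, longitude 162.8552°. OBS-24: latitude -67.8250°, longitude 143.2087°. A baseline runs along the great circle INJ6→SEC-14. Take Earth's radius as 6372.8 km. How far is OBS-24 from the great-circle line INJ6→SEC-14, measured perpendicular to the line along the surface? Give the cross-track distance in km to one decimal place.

δ₁₃ = central angle INJ6→OBS-24 = 0.129433 rad  (haversine)
θ₁₃ = bearing INJ6→OBS-24 = 118.829°,  θ₁₂ = bearing INJ6→SEC-14 = 100.510°
dₓₜ = R·arcsin(sin δ₁₃ · sin(θ₁₃ − θ₁₂)) = 6372.8·arcsin(0.12907·sin(18.318°)) = 258.596 km
|dₓₜ| = 258.596 km

258.6 km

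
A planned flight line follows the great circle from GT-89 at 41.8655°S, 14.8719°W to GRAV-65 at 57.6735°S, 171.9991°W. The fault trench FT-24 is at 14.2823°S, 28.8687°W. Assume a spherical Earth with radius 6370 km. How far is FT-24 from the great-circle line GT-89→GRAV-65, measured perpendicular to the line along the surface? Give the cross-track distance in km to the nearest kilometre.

δ₁₃ = central angle GT-89→FT-24 = 0.525822 rad  (haversine)
θ₁₃ = bearing GT-89→FT-24 = 332.161°,  θ₁₂ = bearing GT-89→GRAV-65 = 192.240°
dₓₜ = R·arcsin(sin δ₁₃ · sin(θ₁₃ − θ₁₂)) = 6370·arcsin(0.50192·sin(139.921°)) = 2096.144 km
|dₓₜ| = 2096.144 km

2096 km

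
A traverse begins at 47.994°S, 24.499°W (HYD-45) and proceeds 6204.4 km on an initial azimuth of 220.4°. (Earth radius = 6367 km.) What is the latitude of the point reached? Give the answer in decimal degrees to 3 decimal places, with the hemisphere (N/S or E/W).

57.033°S

δ = d/R = 6204.4/6367 = 0.974462 rad
φ₂ = arcsin(sin φ₁ cos δ + cos φ₁ sin δ cos θ)
   = arcsin(-0.74307·0.56161 + 0.66921·0.82740·-0.76154) = -57.03326°
λ₂ = λ₁ + atan2(sin θ sin δ cos φ₁, cos δ − sin φ₁ sin φ₂) = -124.27259°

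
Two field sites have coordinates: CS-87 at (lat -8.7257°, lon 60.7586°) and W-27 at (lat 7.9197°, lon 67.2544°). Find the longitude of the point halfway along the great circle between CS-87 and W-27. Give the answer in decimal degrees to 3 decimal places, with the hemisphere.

64.010°E

Bx = cos φ₂ cos Δλ = 0.984104,  By = cos φ₂ sin Δλ = 0.112051
φₘ = atan2(sin φ₁ + sin φ₂, √((cos φ₁ + Bx)² + By²)) = -0.40365°
λₘ = λ₁ + atan2(By, cos φ₁ + Bx) = 64.00985°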